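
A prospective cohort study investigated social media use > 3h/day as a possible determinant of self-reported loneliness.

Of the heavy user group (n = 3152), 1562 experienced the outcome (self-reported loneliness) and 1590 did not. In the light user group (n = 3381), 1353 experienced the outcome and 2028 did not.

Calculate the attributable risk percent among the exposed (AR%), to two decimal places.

19.25

From the description: a = 1562, b = 1590, c = 1353, d = 2028.
Risk in exposed = 1562/3152 = 0.49556; risk in unexposed = 1353/3381 = 0.40018.
RR = 0.49556/0.40018 = 1.23835
AR% = (RR − 1)/RR × 100 = (1.23835 − 1)/1.23835 × 100 = 19.2472%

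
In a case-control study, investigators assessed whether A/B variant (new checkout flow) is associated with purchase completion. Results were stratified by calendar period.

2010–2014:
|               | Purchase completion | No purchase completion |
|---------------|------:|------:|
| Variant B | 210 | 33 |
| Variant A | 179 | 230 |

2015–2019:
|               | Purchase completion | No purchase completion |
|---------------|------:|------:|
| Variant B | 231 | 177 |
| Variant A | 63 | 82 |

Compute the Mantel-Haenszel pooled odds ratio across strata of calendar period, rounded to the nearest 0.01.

3.71

OR_MH = Σ(aᵢdᵢ/nᵢ) / Σ(bᵢcᵢ/nᵢ), where nᵢ is the stratum total.
Stratum 1 (2010–2014): n = 652; a·d/n = 210·230/652 = 74.0798; b·c/n = 33·179/652 = 9.0598
Stratum 2 (2015–2019): n = 553; a·d/n = 231·82/553 = 34.2532; b·c/n = 177·63/553 = 20.1646
OR_MH = (74.0798 + 34.2532) / (9.0598 + 20.1646) = 108.3329 / 29.2244 = 3.70694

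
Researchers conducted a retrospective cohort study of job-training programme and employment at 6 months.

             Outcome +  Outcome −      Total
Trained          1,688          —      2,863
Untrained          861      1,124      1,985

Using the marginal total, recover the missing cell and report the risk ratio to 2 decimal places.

The missing cell is in the exposed row: 2863 − 1688 = 1175.
So a = 1688, b = 1175, c = 861, d = 1124.
RR = [a/(a+b)] / [c/(c+d)] = (1688/2863) / (861/1985) = 0.58959/0.43375 = 1.35928

1.36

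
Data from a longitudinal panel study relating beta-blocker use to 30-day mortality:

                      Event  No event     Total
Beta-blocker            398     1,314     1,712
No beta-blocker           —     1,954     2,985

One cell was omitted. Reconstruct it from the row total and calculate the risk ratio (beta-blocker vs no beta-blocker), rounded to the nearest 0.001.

The missing cell is in the unexposed row: 2985 − 1954 = 1031.
So a = 398, b = 1314, c = 1031, d = 1954.
RR = [a/(a+b)] / [c/(c+d)] = (398/1712) / (1031/2985) = 0.23248/0.34539 = 0.67308

0.673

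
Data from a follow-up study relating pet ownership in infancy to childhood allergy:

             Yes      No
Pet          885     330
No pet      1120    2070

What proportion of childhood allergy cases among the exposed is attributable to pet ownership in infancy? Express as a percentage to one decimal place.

51.8

Cells: a = 885, b = 330, c = 1120, d = 2070.
Risk in exposed = 885/1215 = 0.72840; risk in unexposed = 1120/3190 = 0.35110.
RR = 0.72840/0.35110 = 2.07463
AR% = (RR − 1)/RR × 100 = (2.07463 − 1)/2.07463 × 100 = 51.7985%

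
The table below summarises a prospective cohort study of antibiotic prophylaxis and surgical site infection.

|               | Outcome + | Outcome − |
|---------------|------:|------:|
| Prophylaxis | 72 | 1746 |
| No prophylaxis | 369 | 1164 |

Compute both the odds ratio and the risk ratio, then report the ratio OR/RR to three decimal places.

Cells: a = 72, b = 1746, c = 369, d = 1164.
OR = (72·1164)/(1746·369) = 83808/644274 = 0.13008
Risk in exposed = 72/1818 = 0.03960; risk in unexposed = 369/1533 = 0.24070; RR = 0.16453
OR/RR = 0.13008 / 0.16453 = 0.79061
The outcome is not rare, so the OR lies further from 1 than the RR.

0.791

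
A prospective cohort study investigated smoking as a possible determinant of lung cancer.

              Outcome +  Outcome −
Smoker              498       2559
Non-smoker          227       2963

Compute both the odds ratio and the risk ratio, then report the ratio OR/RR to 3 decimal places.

1.110

Cells: a = 498, b = 2559, c = 227, d = 2963.
OR = (498·2963)/(2559·227) = 1475574/580893 = 2.54018
Risk in exposed = 498/3057 = 0.16290; risk in unexposed = 227/3190 = 0.07116; RR = 2.28928
OR/RR = 2.54018 / 2.28928 = 1.10960
The outcome is not rare, so the OR lies further from 1 than the RR.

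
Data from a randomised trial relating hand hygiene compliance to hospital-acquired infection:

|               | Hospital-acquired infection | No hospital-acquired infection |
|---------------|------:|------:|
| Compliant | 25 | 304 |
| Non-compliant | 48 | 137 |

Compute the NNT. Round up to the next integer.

Risk in treated group = 25/329 = 0.07599; risk in control = 48/185 = 0.25946.
Absolute risk reduction = 0.25946 − 0.07599 = 0.18347
NNT = 1 / ARR = 1 / 0.18347 = 5.450 → round up → 6

6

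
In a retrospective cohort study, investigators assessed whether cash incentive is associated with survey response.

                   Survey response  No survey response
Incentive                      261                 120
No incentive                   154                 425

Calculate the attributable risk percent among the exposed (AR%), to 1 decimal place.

Cells: a = 261, b = 120, c = 154, d = 425.
Risk in exposed = 261/381 = 0.68504; risk in unexposed = 154/579 = 0.26598.
RR = 0.68504/0.26598 = 2.57557
AR% = (RR − 1)/RR × 100 = (2.57557 − 1)/2.57557 × 100 = 61.1736%

61.2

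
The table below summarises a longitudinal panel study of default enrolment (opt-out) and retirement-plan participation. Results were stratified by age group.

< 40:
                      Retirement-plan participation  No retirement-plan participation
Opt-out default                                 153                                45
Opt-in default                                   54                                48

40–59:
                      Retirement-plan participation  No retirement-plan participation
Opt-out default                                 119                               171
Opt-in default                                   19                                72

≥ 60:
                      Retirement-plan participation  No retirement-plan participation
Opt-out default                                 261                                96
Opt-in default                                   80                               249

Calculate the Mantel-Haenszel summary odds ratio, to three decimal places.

OR_MH = Σ(aᵢdᵢ/nᵢ) / Σ(bᵢcᵢ/nᵢ), where nᵢ is the stratum total.
Stratum 1 (< 40): n = 300; a·d/n = 153·48/300 = 24.4800; b·c/n = 45·54/300 = 8.1000
Stratum 2 (40–59): n = 381; a·d/n = 119·72/381 = 22.4882; b·c/n = 171·19/381 = 8.5276
Stratum 3 (≥ 60): n = 686; a·d/n = 261·249/686 = 94.7362; b·c/n = 96·80/686 = 11.1953
OR_MH = (24.4800 + 22.4882 + 94.7362) / (8.1000 + 8.5276 + 11.1953) = 141.7043 / 27.8229 = 5.09308

5.093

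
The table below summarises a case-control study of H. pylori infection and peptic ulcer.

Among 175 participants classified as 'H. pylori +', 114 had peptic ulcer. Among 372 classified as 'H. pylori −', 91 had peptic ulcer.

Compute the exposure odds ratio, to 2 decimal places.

From the description: a = 114, b = 61, c = 91, d = 281.
OR = (a·d)/(b·c) = (114 × 281) / (61 × 91) = 32034 / 5551 = 5.77085
The odds of peptic ulcer are about 5.77 times as high in the h. pylori + group.

5.77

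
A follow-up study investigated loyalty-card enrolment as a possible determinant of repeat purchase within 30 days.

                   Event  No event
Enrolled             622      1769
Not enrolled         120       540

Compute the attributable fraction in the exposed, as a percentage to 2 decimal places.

Cells: a = 622, b = 1769, c = 120, d = 540.
Risk in exposed = 622/2391 = 0.26014; risk in unexposed = 120/660 = 0.18182.
RR = 0.26014/0.18182 = 1.43078
AR% = (RR − 1)/RR × 100 = (1.43078 − 1)/1.43078 × 100 = 30.1082%

30.11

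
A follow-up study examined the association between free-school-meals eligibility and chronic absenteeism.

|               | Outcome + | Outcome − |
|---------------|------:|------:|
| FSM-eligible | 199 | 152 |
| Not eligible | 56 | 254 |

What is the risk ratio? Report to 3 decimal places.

Cells: a = 199, b = 152, c = 56, d = 254.
Risk in exposed = 199/351 = 0.56695; risk in unexposed = 56/310 = 0.18065.
RR = 0.56695 / 0.18065 = 3.13848
The risk among the exposed is 3.14 times that among the unexposed.

3.138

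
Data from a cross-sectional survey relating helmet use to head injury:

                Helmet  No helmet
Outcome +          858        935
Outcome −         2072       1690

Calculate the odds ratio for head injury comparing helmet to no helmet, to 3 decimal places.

0.748

Reading the table with exposure as columns: a = 858 (Helmet, case), b = 2072 (Helmet, non-case), c = 935 (No helmet, case), d = 1690.
OR = (a·d)/(b·c) = (858 × 1690) / (2072 × 935) = 1450020 / 1937320 = 0.74847
Exposure is associated with lower odds of head injury (OR = 0.75 < 1).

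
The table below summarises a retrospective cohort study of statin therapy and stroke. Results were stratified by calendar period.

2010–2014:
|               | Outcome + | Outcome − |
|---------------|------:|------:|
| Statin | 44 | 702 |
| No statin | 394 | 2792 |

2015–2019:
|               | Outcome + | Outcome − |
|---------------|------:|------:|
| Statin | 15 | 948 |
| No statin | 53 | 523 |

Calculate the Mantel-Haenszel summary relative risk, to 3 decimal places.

RR_MH = Σ(aᵢ·n₀ᵢ/nᵢ) / Σ(cᵢ·n₁ᵢ/nᵢ), with n₁ᵢ = aᵢ+bᵢ (exposed), n₀ᵢ = cᵢ+dᵢ (unexposed), nᵢ = n₁ᵢ+n₀ᵢ.
Stratum 1 (2010–2014): n₁ = 746, n₀ = 3186, n = 3932; a·n₀/n = 44·3186/3932 = 35.6521; c·n₁/n = 394·746/3932 = 74.7518
Stratum 2 (2015–2019): n₁ = 963, n₀ = 576, n = 1539; a·n₀/n = 15·576/1539 = 5.6140; c·n₁/n = 53·963/1539 = 33.1637
RR_MH = (35.6521 + 5.6140) / (74.7518 + 33.1637) = 41.2661 / 107.9155 = 0.38239

0.382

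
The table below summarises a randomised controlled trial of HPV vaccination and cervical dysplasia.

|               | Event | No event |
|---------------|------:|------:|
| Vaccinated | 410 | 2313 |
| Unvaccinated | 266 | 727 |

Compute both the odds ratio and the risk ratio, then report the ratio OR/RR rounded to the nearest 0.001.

Cells: a = 410, b = 2313, c = 266, d = 727.
OR = (410·727)/(2313·266) = 298070/615258 = 0.48446
Risk in exposed = 410/2723 = 0.15057; risk in unexposed = 266/993 = 0.26788; RR = 0.56209
OR/RR = 0.48446 / 0.56209 = 0.86190
The outcome is not rare, so the OR lies further from 1 than the RR.

0.862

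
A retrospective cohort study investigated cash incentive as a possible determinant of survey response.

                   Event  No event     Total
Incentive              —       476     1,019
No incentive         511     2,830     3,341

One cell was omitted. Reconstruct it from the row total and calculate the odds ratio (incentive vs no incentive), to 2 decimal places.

The missing cell is in the exposed row: 1019 − 476 = 543.
So a = 543, b = 476, c = 511, d = 2830.
OR = (a·d)/(b·c) = (543 × 2830) / (476 × 511) = 1536690 / 243236 = 6.31769

6.32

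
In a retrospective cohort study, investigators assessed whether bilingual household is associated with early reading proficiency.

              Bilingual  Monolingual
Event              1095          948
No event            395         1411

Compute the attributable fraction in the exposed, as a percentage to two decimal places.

Reading the table with exposure as columns: a = 1095 (Bilingual, case), b = 395 (Bilingual, non-case), c = 948 (Monolingual, case), d = 1411.
Risk in exposed = 1095/1490 = 0.73490; risk in unexposed = 948/2359 = 0.40187.
RR = 0.73490/0.40187 = 1.82872
AR% = (RR − 1)/RR × 100 = (1.82872 − 1)/1.82872 × 100 = 45.3170%

45.32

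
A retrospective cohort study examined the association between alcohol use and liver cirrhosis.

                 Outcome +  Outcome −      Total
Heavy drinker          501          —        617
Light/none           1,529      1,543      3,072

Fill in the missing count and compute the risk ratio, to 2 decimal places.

1.63

The missing cell is in the exposed row: 617 − 501 = 116.
So a = 501, b = 116, c = 1529, d = 1543.
RR = [a/(a+b)] / [c/(c+d)] = (501/617) / (1529/3072) = 0.81199/0.49772 = 1.63142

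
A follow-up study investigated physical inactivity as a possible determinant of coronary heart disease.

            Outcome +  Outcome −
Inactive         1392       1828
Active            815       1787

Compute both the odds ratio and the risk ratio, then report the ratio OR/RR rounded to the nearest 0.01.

Cells: a = 1392, b = 1828, c = 815, d = 1787.
OR = (1392·1787)/(1828·815) = 2487504/1489820 = 1.66967
Risk in exposed = 1392/3220 = 0.43230; risk in unexposed = 815/2602 = 0.31322; RR = 1.38017
OR/RR = 1.66967 / 1.38017 = 1.20975
The outcome is not rare, so the OR lies further from 1 than the RR.

1.21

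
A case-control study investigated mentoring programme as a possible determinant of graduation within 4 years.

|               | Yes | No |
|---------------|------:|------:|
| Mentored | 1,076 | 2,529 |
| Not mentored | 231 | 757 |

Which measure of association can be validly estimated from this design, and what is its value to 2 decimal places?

1.39

Cells: a = 1076, b = 2529, c = 231, d = 757.
This is a case-control study: participants were sampled on outcome status, so risks in the source population cannot be estimated directly — relative risk is not valid here. The odds ratio is the appropriate measure.
OR = (a·d)/(b·c) = (1076 × 757) / (2529 × 231) = 814532 / 584199 = 1.39427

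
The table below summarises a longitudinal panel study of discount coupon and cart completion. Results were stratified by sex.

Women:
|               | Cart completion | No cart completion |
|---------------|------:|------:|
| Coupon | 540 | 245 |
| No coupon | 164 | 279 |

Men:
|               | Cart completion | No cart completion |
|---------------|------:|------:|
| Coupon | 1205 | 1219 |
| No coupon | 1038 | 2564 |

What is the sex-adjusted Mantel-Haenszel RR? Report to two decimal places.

1.75

RR_MH = Σ(aᵢ·n₀ᵢ/nᵢ) / Σ(cᵢ·n₁ᵢ/nᵢ), with n₁ᵢ = aᵢ+bᵢ (exposed), n₀ᵢ = cᵢ+dᵢ (unexposed), nᵢ = n₁ᵢ+n₀ᵢ.
Stratum 1 (Women): n₁ = 785, n₀ = 443, n = 1228; a·n₀/n = 540·443/1228 = 194.8046; c·n₁/n = 164·785/1228 = 104.8371
Stratum 2 (Men): n₁ = 2424, n₀ = 3602, n = 6026; a·n₀/n = 1205·3602/6026 = 720.2805; c·n₁/n = 1038·2424/6026 = 417.5426
RR_MH = (194.8046 + 720.2805) / (104.8371 + 417.5426) = 915.0850 / 522.3798 = 1.75176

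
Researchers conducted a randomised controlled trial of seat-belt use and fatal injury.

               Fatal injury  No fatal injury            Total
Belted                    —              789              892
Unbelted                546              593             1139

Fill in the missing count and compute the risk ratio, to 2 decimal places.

The missing cell is in the exposed row: 892 − 789 = 103.
So a = 103, b = 789, c = 546, d = 593.
RR = [a/(a+b)] / [c/(c+d)] = (103/892) / (546/1139) = 0.11547/0.47937 = 0.24088

0.24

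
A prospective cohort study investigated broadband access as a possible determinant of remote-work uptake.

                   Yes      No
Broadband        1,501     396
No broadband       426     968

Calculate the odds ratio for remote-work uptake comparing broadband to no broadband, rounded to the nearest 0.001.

8.613

Cells: a = 1501, b = 396, c = 426, d = 968.
OR = (a·d)/(b·c) = (1501 × 968) / (396 × 426) = 1452968 / 168696 = 8.61294
The odds of remote-work uptake are about 8.61 times as high in the broadband group.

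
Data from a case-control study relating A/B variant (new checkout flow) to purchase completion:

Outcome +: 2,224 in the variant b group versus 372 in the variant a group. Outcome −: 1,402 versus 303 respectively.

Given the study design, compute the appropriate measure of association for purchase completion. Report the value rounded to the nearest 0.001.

1.292

From the description: a = 2224, b = 1402, c = 372, d = 303.
This is a case-control study: participants were sampled on outcome status, so risks in the source population cannot be estimated directly — relative risk is not valid here. The odds ratio is the appropriate measure.
OR = (a·d)/(b·c) = (2224 × 303) / (1402 × 372) = 673872 / 521544 = 1.29207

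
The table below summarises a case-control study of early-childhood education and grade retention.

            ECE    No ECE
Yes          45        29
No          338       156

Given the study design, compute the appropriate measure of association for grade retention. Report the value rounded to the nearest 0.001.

Reading the table with exposure as columns: a = 45 (ECE, case), b = 338 (ECE, non-case), c = 29 (No ECE, case), d = 156.
This is a case-control study: participants were sampled on outcome status, so risks in the source population cannot be estimated directly — relative risk is not valid here. The odds ratio is the appropriate measure.
OR = (a·d)/(b·c) = (45 × 156) / (338 × 29) = 7020 / 9802 = 0.71618

0.716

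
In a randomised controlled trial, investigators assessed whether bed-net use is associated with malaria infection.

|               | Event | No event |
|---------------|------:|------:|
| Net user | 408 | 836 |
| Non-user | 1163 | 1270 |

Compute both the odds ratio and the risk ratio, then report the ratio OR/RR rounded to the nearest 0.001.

Cells: a = 408, b = 836, c = 1163, d = 1270.
OR = (408·1270)/(836·1163) = 518160/972268 = 0.53294
Risk in exposed = 408/1244 = 0.32797; risk in unexposed = 1163/2433 = 0.47801; RR = 0.68612
OR/RR = 0.53294 / 0.68612 = 0.77674
The outcome is not rare, so the OR lies further from 1 than the RR.

0.777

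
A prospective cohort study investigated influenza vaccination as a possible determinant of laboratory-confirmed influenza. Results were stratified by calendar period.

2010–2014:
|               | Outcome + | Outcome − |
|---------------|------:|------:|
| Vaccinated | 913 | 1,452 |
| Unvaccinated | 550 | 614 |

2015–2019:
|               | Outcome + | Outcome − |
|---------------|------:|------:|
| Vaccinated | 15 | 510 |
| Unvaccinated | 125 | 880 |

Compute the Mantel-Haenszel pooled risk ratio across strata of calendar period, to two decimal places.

RR_MH = Σ(aᵢ·n₀ᵢ/nᵢ) / Σ(cᵢ·n₁ᵢ/nᵢ), with n₁ᵢ = aᵢ+bᵢ (exposed), n₀ᵢ = cᵢ+dᵢ (unexposed), nᵢ = n₁ᵢ+n₀ᵢ.
Stratum 1 (2010–2014): n₁ = 2365, n₀ = 1164, n = 3529; a·n₀/n = 913·1164/3529 = 301.1425; c·n₁/n = 550·2365/3529 = 368.5888
Stratum 2 (2015–2019): n₁ = 525, n₀ = 1005, n = 1530; a·n₀/n = 15·1005/1530 = 9.8529; c·n₁/n = 125·525/1530 = 42.8922
RR_MH = (301.1425 + 9.8529) / (368.5888 + 42.8922) = 310.9955 / 411.4810 = 0.75580

0.76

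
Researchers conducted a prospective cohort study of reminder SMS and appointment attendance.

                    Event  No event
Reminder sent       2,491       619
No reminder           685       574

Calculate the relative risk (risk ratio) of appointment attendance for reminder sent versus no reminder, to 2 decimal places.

Cells: a = 2491, b = 619, c = 685, d = 574.
Risk in exposed = 2491/3110 = 0.80096; risk in unexposed = 685/1259 = 0.54408.
RR = 0.80096 / 0.54408 = 1.47214
The risk among the exposed is 1.47 times that among the unexposed.

1.47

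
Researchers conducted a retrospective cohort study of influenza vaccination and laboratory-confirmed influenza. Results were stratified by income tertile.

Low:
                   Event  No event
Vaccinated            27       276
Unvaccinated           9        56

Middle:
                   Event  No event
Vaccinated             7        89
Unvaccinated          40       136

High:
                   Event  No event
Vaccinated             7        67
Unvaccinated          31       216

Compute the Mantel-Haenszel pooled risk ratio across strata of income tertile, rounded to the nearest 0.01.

0.51

RR_MH = Σ(aᵢ·n₀ᵢ/nᵢ) / Σ(cᵢ·n₁ᵢ/nᵢ), with n₁ᵢ = aᵢ+bᵢ (exposed), n₀ᵢ = cᵢ+dᵢ (unexposed), nᵢ = n₁ᵢ+n₀ᵢ.
Stratum 1 (Low): n₁ = 303, n₀ = 65, n = 368; a·n₀/n = 27·65/368 = 4.7690; c·n₁/n = 9·303/368 = 7.4103
Stratum 2 (Middle): n₁ = 96, n₀ = 176, n = 272; a·n₀/n = 7·176/272 = 4.5294; c·n₁/n = 40·96/272 = 14.1176
Stratum 3 (High): n₁ = 74, n₀ = 247, n = 321; a·n₀/n = 7·247/321 = 5.3863; c·n₁/n = 31·74/321 = 7.1464
RR_MH = (4.7690 + 4.5294 + 5.3863) / (7.4103 + 14.1176 + 7.1464) = 14.6847 / 28.6744 = 0.51212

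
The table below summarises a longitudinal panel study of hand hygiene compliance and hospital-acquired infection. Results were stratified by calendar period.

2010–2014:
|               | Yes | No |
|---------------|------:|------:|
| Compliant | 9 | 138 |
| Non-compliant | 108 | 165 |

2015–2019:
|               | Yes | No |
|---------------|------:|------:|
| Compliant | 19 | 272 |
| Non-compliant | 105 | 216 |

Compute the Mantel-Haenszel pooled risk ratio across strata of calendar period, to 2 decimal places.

0.18

RR_MH = Σ(aᵢ·n₀ᵢ/nᵢ) / Σ(cᵢ·n₁ᵢ/nᵢ), with n₁ᵢ = aᵢ+bᵢ (exposed), n₀ᵢ = cᵢ+dᵢ (unexposed), nᵢ = n₁ᵢ+n₀ᵢ.
Stratum 1 (2010–2014): n₁ = 147, n₀ = 273, n = 420; a·n₀/n = 9·273/420 = 5.8500; c·n₁/n = 108·147/420 = 37.8000
Stratum 2 (2015–2019): n₁ = 291, n₀ = 321, n = 612; a·n₀/n = 19·321/612 = 9.9657; c·n₁/n = 105·291/612 = 49.9265
RR_MH = (5.8500 + 9.9657) / (37.8000 + 49.9265) = 15.8157 / 87.7265 = 0.18028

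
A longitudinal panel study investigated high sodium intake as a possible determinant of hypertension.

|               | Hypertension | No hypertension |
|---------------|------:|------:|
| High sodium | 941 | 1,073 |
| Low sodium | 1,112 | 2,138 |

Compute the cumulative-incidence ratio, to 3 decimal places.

Cells: a = 941, b = 1073, c = 1112, d = 2138.
Risk in exposed = 941/2014 = 0.46723; risk in unexposed = 1112/3250 = 0.34215.
RR = 0.46723 / 0.34215 = 1.36555
The risk among the exposed is 1.37 times that among the unexposed.

1.366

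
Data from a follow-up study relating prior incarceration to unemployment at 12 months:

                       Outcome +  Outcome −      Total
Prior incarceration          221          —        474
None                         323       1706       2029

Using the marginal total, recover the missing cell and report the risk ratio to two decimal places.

2.93

The missing cell is in the exposed row: 474 − 221 = 253.
So a = 221, b = 253, c = 323, d = 1706.
RR = [a/(a+b)] / [c/(c+d)] = (221/474) / (323/2029) = 0.46624/0.15919 = 2.92883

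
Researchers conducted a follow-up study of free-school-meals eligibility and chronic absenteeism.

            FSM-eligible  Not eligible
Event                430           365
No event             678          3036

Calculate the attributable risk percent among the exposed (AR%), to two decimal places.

Reading the table with exposure as columns: a = 430 (FSM-eligible, case), b = 678 (FSM-eligible, non-case), c = 365 (Not eligible, case), d = 3036.
Risk in exposed = 430/1108 = 0.38809; risk in unexposed = 365/3401 = 0.10732.
RR = 0.38809/0.10732 = 3.61612
AR% = (RR − 1)/RR × 100 = (3.61612 − 1)/3.61612 × 100 = 72.3460%

72.35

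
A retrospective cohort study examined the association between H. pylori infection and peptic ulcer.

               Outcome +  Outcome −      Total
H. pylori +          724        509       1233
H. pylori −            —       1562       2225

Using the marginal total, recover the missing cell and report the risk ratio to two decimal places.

The missing cell is in the unexposed row: 2225 − 1562 = 663.
So a = 724, b = 509, c = 663, d = 1562.
RR = [a/(a+b)] / [c/(c+d)] = (724/1233) / (663/2225) = 0.58719/0.29798 = 1.97057

1.97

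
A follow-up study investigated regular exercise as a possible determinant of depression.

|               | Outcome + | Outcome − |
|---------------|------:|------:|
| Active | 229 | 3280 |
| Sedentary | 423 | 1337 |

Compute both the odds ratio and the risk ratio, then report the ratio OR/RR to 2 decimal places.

Cells: a = 229, b = 3280, c = 423, d = 1337.
OR = (229·1337)/(3280·423) = 306173/1387440 = 0.22067
Risk in exposed = 229/3509 = 0.06526; risk in unexposed = 423/1760 = 0.24034; RR = 0.27153
OR/RR = 0.22067 / 0.27153 = 0.81270
The outcome is not rare, so the OR lies further from 1 than the RR.

0.81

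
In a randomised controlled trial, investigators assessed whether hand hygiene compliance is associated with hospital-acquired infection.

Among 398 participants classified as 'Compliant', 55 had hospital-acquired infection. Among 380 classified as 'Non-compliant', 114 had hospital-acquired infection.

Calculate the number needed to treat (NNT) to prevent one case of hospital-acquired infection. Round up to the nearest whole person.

7

Risk in treated group = 55/398 = 0.13819; risk in control = 114/380 = 0.30000.
Absolute risk reduction = 0.30000 − 0.13819 = 0.16181
NNT = 1 / ARR = 1 / 0.16181 = 6.180 → round up → 7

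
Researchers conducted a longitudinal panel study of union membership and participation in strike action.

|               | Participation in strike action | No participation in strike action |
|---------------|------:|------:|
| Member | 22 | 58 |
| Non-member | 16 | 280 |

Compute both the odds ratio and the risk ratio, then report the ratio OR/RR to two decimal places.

Cells: a = 22, b = 58, c = 16, d = 280.
OR = (22·280)/(58·16) = 6160/928 = 6.63793
Risk in exposed = 22/80 = 0.27500; risk in unexposed = 16/296 = 0.05405; RR = 5.08750
OR/RR = 6.63793 / 5.08750 = 1.30475
The outcome is not rare, so the OR lies further from 1 than the RR.

1.30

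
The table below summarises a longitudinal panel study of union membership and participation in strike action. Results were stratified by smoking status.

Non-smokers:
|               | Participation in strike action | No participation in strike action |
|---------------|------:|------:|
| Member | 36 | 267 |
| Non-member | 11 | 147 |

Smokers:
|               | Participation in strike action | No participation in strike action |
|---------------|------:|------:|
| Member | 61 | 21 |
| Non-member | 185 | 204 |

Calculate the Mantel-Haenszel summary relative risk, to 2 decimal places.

1.59

RR_MH = Σ(aᵢ·n₀ᵢ/nᵢ) / Σ(cᵢ·n₁ᵢ/nᵢ), with n₁ᵢ = aᵢ+bᵢ (exposed), n₀ᵢ = cᵢ+dᵢ (unexposed), nᵢ = n₁ᵢ+n₀ᵢ.
Stratum 1 (Non-smokers): n₁ = 303, n₀ = 158, n = 461; a·n₀/n = 36·158/461 = 12.3384; c·n₁/n = 11·303/461 = 7.2299
Stratum 2 (Smokers): n₁ = 82, n₀ = 389, n = 471; a·n₀/n = 61·389/471 = 50.3800; c·n₁/n = 185·82/471 = 32.2081
RR_MH = (12.3384 + 50.3800) / (7.2299 + 32.2081) = 62.7184 / 39.4380 = 1.59030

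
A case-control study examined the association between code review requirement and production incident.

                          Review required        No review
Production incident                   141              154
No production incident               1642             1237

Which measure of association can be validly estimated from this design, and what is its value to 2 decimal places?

0.69

Reading the table with exposure as columns: a = 141 (Review required, case), b = 1642 (Review required, non-case), c = 154 (No review, case), d = 1237.
This is a case-control study: participants were sampled on outcome status, so risks in the source population cannot be estimated directly — relative risk is not valid here. The odds ratio is the appropriate measure.
OR = (a·d)/(b·c) = (141 × 1237) / (1642 × 154) = 174417 / 252868 = 0.68976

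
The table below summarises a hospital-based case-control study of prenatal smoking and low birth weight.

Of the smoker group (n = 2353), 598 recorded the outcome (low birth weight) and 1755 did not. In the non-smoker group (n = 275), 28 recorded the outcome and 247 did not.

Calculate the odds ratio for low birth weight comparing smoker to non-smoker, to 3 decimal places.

From the description: a = 598, b = 1755, c = 28, d = 247.
OR = (a·d)/(b·c) = (598 × 247) / (1755 × 28) = 147706 / 49140 = 3.00582
The odds of low birth weight are about 3.01 times as high in the smoker group.

3.006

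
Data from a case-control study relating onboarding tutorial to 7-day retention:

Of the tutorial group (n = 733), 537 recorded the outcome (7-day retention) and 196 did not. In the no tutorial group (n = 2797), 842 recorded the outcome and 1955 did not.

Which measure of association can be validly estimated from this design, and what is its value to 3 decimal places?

From the description: a = 537, b = 196, c = 842, d = 1955.
This is a case-control study: participants were sampled on outcome status, so risks in the source population cannot be estimated directly — relative risk is not valid here. The odds ratio is the appropriate measure.
OR = (a·d)/(b·c) = (537 × 1955) / (196 × 842) = 1049835 / 165032 = 6.36140

6.361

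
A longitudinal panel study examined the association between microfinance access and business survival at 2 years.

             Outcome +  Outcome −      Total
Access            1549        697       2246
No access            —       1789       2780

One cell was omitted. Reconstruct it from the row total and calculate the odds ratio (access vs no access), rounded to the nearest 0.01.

4.01

The missing cell is in the unexposed row: 2780 − 1789 = 991.
So a = 1549, b = 697, c = 991, d = 1789.
OR = (a·d)/(b·c) = (1549 × 1789) / (697 × 991) = 2771161 / 690727 = 4.01195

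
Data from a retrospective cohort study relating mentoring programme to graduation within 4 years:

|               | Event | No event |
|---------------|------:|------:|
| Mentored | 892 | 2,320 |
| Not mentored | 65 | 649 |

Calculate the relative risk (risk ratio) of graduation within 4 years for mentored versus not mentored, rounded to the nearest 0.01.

3.05

Cells: a = 892, b = 2320, c = 65, d = 649.
Risk in exposed = 892/3212 = 0.27771; risk in unexposed = 65/714 = 0.09104.
RR = 0.27771 / 0.09104 = 3.05052
The risk among the exposed is 3.05 times that among the unexposed.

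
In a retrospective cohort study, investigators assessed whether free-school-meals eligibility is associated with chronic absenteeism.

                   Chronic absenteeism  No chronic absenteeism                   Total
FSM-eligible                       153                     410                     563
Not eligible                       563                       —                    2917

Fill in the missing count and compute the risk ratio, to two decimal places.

1.41

The missing cell is in the unexposed row: 2917 − 563 = 2354.
So a = 153, b = 410, c = 563, d = 2354.
RR = [a/(a+b)] / [c/(c+d)] = (153/563) / (563/2917) = 0.27176/0.19301 = 1.40803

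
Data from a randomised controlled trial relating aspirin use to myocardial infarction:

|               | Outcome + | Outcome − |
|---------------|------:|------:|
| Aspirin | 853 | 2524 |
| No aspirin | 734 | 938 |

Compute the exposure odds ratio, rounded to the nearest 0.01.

Cells: a = 853, b = 2524, c = 734, d = 938.
OR = (a·d)/(b·c) = (853 × 938) / (2524 × 734) = 800114 / 1852616 = 0.43188
Exposure is associated with lower odds of myocardial infarction (OR = 0.43 < 1).

0.43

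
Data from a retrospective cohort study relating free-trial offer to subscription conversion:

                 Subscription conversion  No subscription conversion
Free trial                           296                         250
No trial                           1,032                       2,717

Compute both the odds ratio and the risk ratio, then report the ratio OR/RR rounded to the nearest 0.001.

1.583

Cells: a = 296, b = 250, c = 1032, d = 2717.
OR = (296·2717)/(250·1032) = 804232/258000 = 3.11718
Risk in exposed = 296/546 = 0.54212; risk in unexposed = 1032/3749 = 0.27527; RR = 1.96940
OR/RR = 3.11718 / 1.96940 = 1.58280
The outcome is not rare, so the OR lies further from 1 than the RR.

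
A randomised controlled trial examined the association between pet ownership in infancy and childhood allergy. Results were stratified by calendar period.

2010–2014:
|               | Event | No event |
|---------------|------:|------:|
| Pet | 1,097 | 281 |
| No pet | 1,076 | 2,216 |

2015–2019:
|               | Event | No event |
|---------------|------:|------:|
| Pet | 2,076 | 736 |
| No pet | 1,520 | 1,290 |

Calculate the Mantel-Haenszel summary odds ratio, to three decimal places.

3.780

OR_MH = Σ(aᵢdᵢ/nᵢ) / Σ(bᵢcᵢ/nᵢ), where nᵢ is the stratum total.
Stratum 1 (2010–2014): n = 4670; a·d/n = 1097·2216/4670 = 520.5465; b·c/n = 281·1076/4670 = 64.7443
Stratum 2 (2015–2019): n = 5622; a·d/n = 2076·1290/5622 = 476.3501; b·c/n = 736·1520/5622 = 198.9897
OR_MH = (520.5465 + 476.3501) / (64.7443 + 198.9897) = 996.8965 / 263.7340 = 3.77993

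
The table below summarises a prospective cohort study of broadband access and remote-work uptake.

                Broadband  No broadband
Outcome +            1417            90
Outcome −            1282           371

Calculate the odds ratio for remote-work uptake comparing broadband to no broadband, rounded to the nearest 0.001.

4.556

Reading the table with exposure as columns: a = 1417 (Broadband, case), b = 1282 (Broadband, non-case), c = 90 (No broadband, case), d = 371.
OR = (a·d)/(b·c) = (1417 × 371) / (1282 × 90) = 525707 / 115380 = 4.55631
The odds of remote-work uptake are about 4.56 times as high in the broadband group.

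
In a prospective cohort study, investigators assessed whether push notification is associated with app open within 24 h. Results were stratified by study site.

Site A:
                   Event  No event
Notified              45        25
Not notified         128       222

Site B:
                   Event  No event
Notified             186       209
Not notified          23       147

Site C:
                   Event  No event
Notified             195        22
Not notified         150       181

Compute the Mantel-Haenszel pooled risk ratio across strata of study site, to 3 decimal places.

2.182

RR_MH = Σ(aᵢ·n₀ᵢ/nᵢ) / Σ(cᵢ·n₁ᵢ/nᵢ), with n₁ᵢ = aᵢ+bᵢ (exposed), n₀ᵢ = cᵢ+dᵢ (unexposed), nᵢ = n₁ᵢ+n₀ᵢ.
Stratum 1 (Site A): n₁ = 70, n₀ = 350, n = 420; a·n₀/n = 45·350/420 = 37.5000; c·n₁/n = 128·70/420 = 21.3333
Stratum 2 (Site B): n₁ = 395, n₀ = 170, n = 565; a·n₀/n = 186·170/565 = 55.9646; c·n₁/n = 23·395/565 = 16.0796
Stratum 3 (Site C): n₁ = 217, n₀ = 331, n = 548; a·n₀/n = 195·331/548 = 117.7828; c·n₁/n = 150·217/548 = 59.3978
RR_MH = (37.5000 + 55.9646 + 117.7828) / (21.3333 + 16.0796 + 59.3978) = 211.2474 / 96.8108 = 2.18207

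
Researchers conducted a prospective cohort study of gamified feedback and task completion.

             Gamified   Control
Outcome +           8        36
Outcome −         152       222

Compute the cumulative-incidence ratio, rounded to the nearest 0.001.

0.358

Reading the table with exposure as columns: a = 8 (Gamified, case), b = 152 (Gamified, non-case), c = 36 (Control, case), d = 222.
Risk in exposed = 8/160 = 0.05000; risk in unexposed = 36/258 = 0.13953.
RR = 0.05000 / 0.13953 = 0.35833
The risk is 64% lower among the exposed than among the unexposed.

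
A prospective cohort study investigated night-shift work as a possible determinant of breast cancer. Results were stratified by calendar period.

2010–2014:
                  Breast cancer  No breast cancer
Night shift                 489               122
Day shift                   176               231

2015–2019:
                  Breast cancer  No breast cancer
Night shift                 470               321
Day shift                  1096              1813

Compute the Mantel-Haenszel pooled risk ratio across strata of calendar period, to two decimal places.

RR_MH = Σ(aᵢ·n₀ᵢ/nᵢ) / Σ(cᵢ·n₁ᵢ/nᵢ), with n₁ᵢ = aᵢ+bᵢ (exposed), n₀ᵢ = cᵢ+dᵢ (unexposed), nᵢ = n₁ᵢ+n₀ᵢ.
Stratum 1 (2010–2014): n₁ = 611, n₀ = 407, n = 1018; a·n₀/n = 489·407/1018 = 195.5039; c·n₁/n = 176·611/1018 = 105.6346
Stratum 2 (2015–2019): n₁ = 791, n₀ = 2909, n = 3700; a·n₀/n = 470·2909/3700 = 369.5216; c·n₁/n = 1096·791/3700 = 234.3070
RR_MH = (195.5039 + 369.5216) / (105.6346 + 234.3070) = 565.0256 / 339.9416 = 1.66213

1.66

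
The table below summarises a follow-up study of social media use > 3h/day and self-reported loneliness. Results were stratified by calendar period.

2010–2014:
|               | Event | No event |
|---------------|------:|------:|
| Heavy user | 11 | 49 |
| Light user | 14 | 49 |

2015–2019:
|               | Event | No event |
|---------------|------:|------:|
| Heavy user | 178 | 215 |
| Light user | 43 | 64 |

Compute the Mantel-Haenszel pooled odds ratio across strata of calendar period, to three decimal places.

OR_MH = Σ(aᵢdᵢ/nᵢ) / Σ(bᵢcᵢ/nᵢ), where nᵢ is the stratum total.
Stratum 1 (2010–2014): n = 123; a·d/n = 11·49/123 = 4.3821; b·c/n = 49·14/123 = 5.5772
Stratum 2 (2015–2019): n = 500; a·d/n = 178·64/500 = 22.7840; b·c/n = 215·43/500 = 18.4900
OR_MH = (4.3821 + 22.7840) / (5.5772 + 18.4900) = 27.1661 / 24.0672 = 1.12876

1.129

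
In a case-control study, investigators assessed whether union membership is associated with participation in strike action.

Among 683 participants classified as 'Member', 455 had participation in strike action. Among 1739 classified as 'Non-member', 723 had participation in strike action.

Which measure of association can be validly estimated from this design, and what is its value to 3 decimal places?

2.804

From the description: a = 455, b = 228, c = 723, d = 1016.
This is a case-control study: participants were sampled on outcome status, so risks in the source population cannot be estimated directly — relative risk is not valid here. The odds ratio is the appropriate measure.
OR = (a·d)/(b·c) = (455 × 1016) / (228 × 723) = 462280 / 164844 = 2.80435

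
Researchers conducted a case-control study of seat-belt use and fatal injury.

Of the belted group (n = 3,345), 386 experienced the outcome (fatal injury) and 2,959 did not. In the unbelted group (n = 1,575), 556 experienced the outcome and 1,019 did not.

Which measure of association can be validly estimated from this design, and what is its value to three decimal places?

0.239

From the description: a = 386, b = 2959, c = 556, d = 1019.
This is a case-control study: participants were sampled on outcome status, so risks in the source population cannot be estimated directly — relative risk is not valid here. The odds ratio is the appropriate measure.
OR = (a·d)/(b·c) = (386 × 1019) / (2959 × 556) = 393334 / 1645204 = 0.23908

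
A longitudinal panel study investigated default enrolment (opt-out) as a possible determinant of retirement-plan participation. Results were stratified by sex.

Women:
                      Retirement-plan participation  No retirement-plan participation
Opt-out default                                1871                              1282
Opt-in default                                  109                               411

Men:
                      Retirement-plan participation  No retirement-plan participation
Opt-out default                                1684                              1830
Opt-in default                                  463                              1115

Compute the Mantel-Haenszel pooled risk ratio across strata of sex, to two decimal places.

1.90

RR_MH = Σ(aᵢ·n₀ᵢ/nᵢ) / Σ(cᵢ·n₁ᵢ/nᵢ), with n₁ᵢ = aᵢ+bᵢ (exposed), n₀ᵢ = cᵢ+dᵢ (unexposed), nᵢ = n₁ᵢ+n₀ᵢ.
Stratum 1 (Women): n₁ = 3153, n₀ = 520, n = 3673; a·n₀/n = 1871·520/3673 = 264.8843; c·n₁/n = 109·3153/3673 = 93.5685
Stratum 2 (Men): n₁ = 3514, n₀ = 1578, n = 5092; a·n₀/n = 1684·1578/5092 = 521.8680; c·n₁/n = 463·3514/5092 = 319.5173
RR_MH = (264.8843 + 521.8680) / (93.5685 + 319.5173) = 786.7523 / 413.0858 = 1.90457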